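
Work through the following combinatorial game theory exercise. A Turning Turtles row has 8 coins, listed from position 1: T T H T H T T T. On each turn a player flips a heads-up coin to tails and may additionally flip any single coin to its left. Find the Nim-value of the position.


Coins: T T H T H T T T
Key fact: a single head at position k behaves exactly like a Nim heap of size k (turning it to T and optionally flipping a coin at j < k corresponds to moving the heap from k to j, or to 0), and heads combine as a disjunctive sum (two heads at the same place would cancel, matching j XOR j = 0). So the Nim-value is the XOR of the 1-indexed positions of the heads.
Face-up positions (1-indexed): [3, 5]
XOR 0 with 3: 0 XOR 3 = 3
XOR 3 with 5: 3 XOR 5 = 6
Nim-value = 6

6


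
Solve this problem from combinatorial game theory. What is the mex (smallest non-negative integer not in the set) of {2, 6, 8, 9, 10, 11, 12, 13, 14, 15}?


Set = {2, 6, 8, 9, 10, 11, 12, 13, 14, 15}
0 is NOT in the set. This is the mex.
mex = 0

0


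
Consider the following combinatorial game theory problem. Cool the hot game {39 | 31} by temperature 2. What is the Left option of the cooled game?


Original game: {39 | 31} (a switch {a | b} with a > b).
Cooling by t (for t below the temperature (a - b)/2 = 4) taxes each move by t: {a | b} cooled by t is {a - t | b + t}.
Cooling amount: t = 2
Cooled Left option: 39 - 2 = 37
Cooled Right option: 31 + 2 = 33
Cooled game: {37 | 33}
Left option = 37

37


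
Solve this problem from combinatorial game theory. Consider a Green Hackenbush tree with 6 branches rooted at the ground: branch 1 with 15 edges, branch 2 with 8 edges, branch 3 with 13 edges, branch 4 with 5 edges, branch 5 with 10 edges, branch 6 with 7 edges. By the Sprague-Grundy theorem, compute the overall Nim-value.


The tree has 6 branches from the ground vertex.
In Green Hackenbush, the Nim-value of a simple path of length k is k.
Branch 1: length 15, Nim-value = 15
Branch 2: length 8, Nim-value = 8
Branch 3: length 13, Nim-value = 13
Branch 4: length 5, Nim-value = 5
Branch 5: length 10, Nim-value = 10
Branch 6: length 7, Nim-value = 7
Total Nim-value = XOR of all branch values:
0 XOR 15 = 15
15 XOR 8 = 7
7 XOR 13 = 10
10 XOR 5 = 15
15 XOR 10 = 5
5 XOR 7 = 2
Nim-value of the tree = 2

2


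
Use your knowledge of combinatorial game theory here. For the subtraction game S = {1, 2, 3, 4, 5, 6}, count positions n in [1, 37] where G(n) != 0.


Subtraction set S = {1, 2, 3, 4, 5, 6}, so G(n) = n mod 7.
G(n) = 0 when n is a multiple of 7.
Multiples of 7 in [1, 37]: 5
N-positions (nonzero Grundy) = 37 - 5 = 32

32


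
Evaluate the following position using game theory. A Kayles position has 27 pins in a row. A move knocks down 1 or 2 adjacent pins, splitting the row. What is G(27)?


Kayles: a move removes 1 or 2 adjacent pins from a contiguous row.
Removing pins from a row of k leaves two independent rows (a, b) with a + b = k - 1 (one pin) or a + b = k - 2 (two pins); an end removal gives a = 0.
By Sprague-Grundy, G(k) = mex{ G(a) XOR G(b) } over all these splits. G(0) = 0.
G(1): splits (0,0):0^0=0 -> mex({0}) = 1
G(2): splits (0,1):0^1=1 (0,0):0^0=0 -> mex({0, 1}) = 2
G(3): splits (0,2):0^2=2 (1,1):1^1=0 (0,1):0^1=1 -> mex({0, 1, 2}) = 3
G(4): splits (0,3):0^3=3 (1,2):1^2=3 (0,2):0^2=2 (1,1):1^1=0 -> mex({0, 2, 3}) = 1
G(5): splits (0,4):0^1=1 (1,3):1^3=2 (2,2):2^2=0 (0,3):0^3=3 (1,2):1^2=3 -> mex({0, 1, 2, 3}) = 4
G(6) = mex({0, 1, 2, 4}) = 3
G(7) = mex({0, 1, 3, 4, 5}) = 2
G(8) = mex({0, 2, 3, 5, 6}) = 1
G(9) = mex({0, 1, 2, 3, 6, 7}) = 4
G(10) = mex({0, 1, 3, 4, 5, 7}) = 2
G(11) = mex({0, 1, 2, 3, 4, 5}) = 6
G(12) = mex({0, 1, 2, 3, 5, 6, 7}) = 4
G(13) = mex({0, 2, 3, 4, 6, 7}) = 1
G(14) = mex({0, 1, 4, 5, 6, 7}) = 2
G(15) = mex({0, 1, 2, 3, 4, 5, 6}) = 7
G(16) = mex({0, 2, 3, 5, 6, 7}) = 1
G(17) = mex({0, 1, 2, 3, 5, 6, 7}) = 4
G(18) = mex({0, 1, 2, 4, 5, 6}) = 3
G(19) = mex({0, 1, 3, 4, 5, 7}) = 2
G(20) = mex({0, 2, 3, 4, 5, 6, 7}) = 1
G(21) = mex({0, 1, 2, 3, 5, 6, 7}) = 4
G(22) = mex({0, 1, 2, 3, 4, 5, 7}) = 6
G(23) = mex({0, 1, 2, 3, 4, 5, 6}) = 7
G(24) = mex({0, 1, 2, 3, 5, 6, 7}) = 4
G(25) = mex({0, 2, 3, 4, 6, 7}) = 1
G(26) = mex({0, 1, 3, 4, 5, 6, 7}) = 2
G(27) = mex({0, 1, 2, 3, 4, 5, 6, 7}) = 8
Therefore G(27) = 8.

8


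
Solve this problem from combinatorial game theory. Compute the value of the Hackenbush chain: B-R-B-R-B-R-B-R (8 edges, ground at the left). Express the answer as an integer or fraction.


Edges (from ground): B-R-B-R-B-R-B-R
By Berlekamp's sign-expansion rule, a Blue-Red Hackenbush stalk has the value of the surreal number whose sign sequence is the edge sequence with B -> + and R -> -.
Sign sequence: +-+-+-+-
Trace the sign expansion in the surreal number tree, starting from 0:
Edge 1: B (sign +) -> bounds (0, +inf), value = 1
Edge 2: R (sign -) -> bounds (0, 1), value = 1/2
Edge 3: B (sign +) -> bounds (1/2, 1), value = 3/4
Edge 4: R (sign -) -> bounds (1/2, 3/4), value = 5/8
Edge 5: B (sign +) -> bounds (5/8, 3/4), value = 11/16
Edge 6: R (sign -) -> bounds (5/8, 11/16), value = 21/32
Edge 7: B (sign +) -> bounds (21/32, 11/16), value = 43/64
Edge 8: R (sign -) -> bounds (21/32, 43/64), value = 85/128
Game value = 85/128

85/128


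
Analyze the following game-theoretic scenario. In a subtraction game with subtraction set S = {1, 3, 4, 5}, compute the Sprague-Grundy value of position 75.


The subtraction set is S = {1, 3, 4, 5}.
G(k) = mex{ G(k - s) : s in S, s <= k }. We compute iteratively: G(0) = 0.
G(1) = mex({0}) = 1
G(2) = mex({1}) = 0
G(3) = mex({0}) = 1
G(4) = mex({0, 1}) = 2
G(5) = mex({0, 1, 2}) = 3
G(6) = mex({0, 1, 3}) = 2
G(7) = mex({0, 1, 2}) = 3
G(8) = mex({1, 2, 3}) = 0
G(9) = mex({0, 2, 3}) = 1
G(10) = mex({1, 2, 3}) = 0
G(11) = mex({0, 2, 3}) = 1
G(12) = mex({0, 1, 3}) = 2
Observe that G(8)..G(12) = 0, 1, 0, 1, 2 repeats G(0)..G(4) = 0, 1, 0, 1, 2.
For k >= max(S) = 5, G(k) is determined by the previous 5 values G(k-5)..G(k-1); a window of 5 consecutive values has recurred shifted by 8, so by induction G(k + 8) = G(k) for all k >= 0: the sequence is periodic from the start with period 8.
One period: G(0..7) = 0, 1, 0, 1, 2, 3, 2, 3.
75 mod 8 = 3, so G(75) = G(3) = 1.

1


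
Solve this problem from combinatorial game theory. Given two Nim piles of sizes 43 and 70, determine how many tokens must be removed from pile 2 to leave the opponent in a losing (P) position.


Piles: 43 and 70
Current XOR: 43 XOR 70 = 109 (non-zero, so this is an N-position).
To make the XOR zero, we need to find a move that balances the piles.
For pile 2 (size 70): target = 70 XOR 109 = 43
We reduce pile 2 from 70 to 43.
Tokens removed: 70 - 43 = 27
Verification: 43 XOR 43 = 0

27


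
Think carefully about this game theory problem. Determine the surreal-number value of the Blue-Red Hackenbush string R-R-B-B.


Edges (from ground): R-R-B-B
By Berlekamp's sign-expansion rule, a Blue-Red Hackenbush stalk has the value of the surreal number whose sign sequence is the edge sequence with B -> + and R -> -.
Sign sequence: --++
Trace the sign expansion in the surreal number tree, starting from 0:
Edge 1: R (sign -) -> bounds (-inf, 0), value = -1
Edge 2: R (sign -) -> bounds (-inf, -1), value = -2
Edge 3: B (sign +) -> bounds (-2, -1), value = -3/2
Edge 4: B (sign +) -> bounds (-3/2, -1), value = -5/4
Game value = -5/4

-5/4


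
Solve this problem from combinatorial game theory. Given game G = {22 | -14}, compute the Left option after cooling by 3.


Original game: {22 | -14} (a switch {a | b} with a > b).
Cooling by t (for t below the temperature (a - b)/2 = 18) taxes each move by t: {a | b} cooled by t is {a - t | b + t}.
Cooling amount: t = 3
Cooled Left option: 22 - 3 = 19
Cooled Right option: -14 + 3 = -11
Cooled game: {19 | -11}
Left option = 19

19


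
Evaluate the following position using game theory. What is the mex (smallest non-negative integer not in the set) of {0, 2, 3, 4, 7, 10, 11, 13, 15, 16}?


Set = {0, 2, 3, 4, 7, 10, 11, 13, 15, 16}
0 is in the set.
1 is NOT in the set. This is the mex.
mex = 1

1


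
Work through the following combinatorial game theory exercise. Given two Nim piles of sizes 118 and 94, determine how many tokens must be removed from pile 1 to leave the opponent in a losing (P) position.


Piles: 118 and 94
Current XOR: 118 XOR 94 = 40 (non-zero, so this is an N-position).
To make the XOR zero, we need to find a move that balances the piles.
For pile 1 (size 118): target = 118 XOR 40 = 94
We reduce pile 1 from 118 to 94.
Tokens removed: 118 - 94 = 24
Verification: 94 XOR 94 = 0

24


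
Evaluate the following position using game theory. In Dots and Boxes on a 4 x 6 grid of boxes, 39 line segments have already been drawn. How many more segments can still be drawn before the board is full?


Grid: 4 x 6 boxes, i.e. 5 rows and 7 columns of dots.
Horizontal edges: (rows + 1) * cols = 5 * 6 = 30
Vertical edges: rows * (cols + 1) = 4 * 7 = 28
Total edges: 30 + 28 = 58
Edges drawn: 39
Remaining: 58 - 39 = 19

19


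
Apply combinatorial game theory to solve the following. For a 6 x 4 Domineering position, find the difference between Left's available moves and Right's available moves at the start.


Board is 6 x 4 (rows x cols).
Left (vertical) placements: (rows-1) * cols = 5 * 4 = 20
Right (horizontal) placements: rows * (cols-1) = 6 * 3 = 18
Advantage = Left - Right = 20 - 18 = 2

2


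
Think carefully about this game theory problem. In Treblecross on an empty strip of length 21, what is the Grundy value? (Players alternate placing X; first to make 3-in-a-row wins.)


Treblecross: place X on empty cells; 3-in-a-row wins.
Playing within two cells of an existing X lets the opponent win at once, so sensible play treats the cells i-2..i+2 around each X as dead. The player left with no safe cell loses, so this is a normal-play take-away game on strips of safe cells.
Placing X at cell i (0-indexed) of a strip of k safe cells leaves independent strips of sizes max(0, i-2) and max(0, k-i-3). Hence G(k) = mex{ G(max(0,i-2)) XOR G(max(0,k-i-3)) : 0 <= i < k }, with G(0) = 0.
G(1): splits (0,0):0^0=0 -> mex({0}) = 1
G(2): splits (0,0):0^0=0 -> mex({0}) = 1
G(3): splits (0,0):0^0=0 -> mex({0}) = 1
G(4): splits (0,1):0^1=1 (0,0):0^0=0 -> mex({0, 1}) = 2
G(5): splits (0,2):0^1=1 (0,1):0^1=1 (0,0):0^0=0 -> mex({0, 1}) = 2
G(6) = mex({1}) = 0
G(7) = mex({0, 1, 2}) = 3
G(8) = mex({0, 1, 2}) = 3
G(9) = mex({0, 2}) = 1
G(10) = mex({0, 2, 3}) = 1
G(11) = mex({0, 3}) = 1
G(12) = mex({1, 3}) = 0
G(13) = mex({0, 1, 2, 3}) = 4
G(14) = mex({0, 1, 2}) = 3
G(15) = mex({0, 1, 2}) = 3
G(16) = mex({0, 1, 2, 4}) = 3
G(17) = mex({0, 1, 3, 4}) = 2
G(18) = mex({0, 1, 3, 4}) = 2
G(19) = mex({0, 1, 3, 5}) = 2
G(20) = mex({0, 1, 2, 3, 5}) = 4
G(21) = mex({0, 1, 2, 3, 5}) = 4
Therefore G(21) = 4.

4


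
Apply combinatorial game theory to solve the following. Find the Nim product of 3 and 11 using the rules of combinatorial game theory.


Nim multiplication is bilinear over XOR: (u XOR v) * w = (u*w) XOR (v*w).
So we split each operand into its bit components and XOR the pairwise Nim products.
3 = 1 + 2 (as XOR of powers of 2).
11 = 1 + 2 + 8 (as XOR of powers of 2).
Using the standard Nim-product table on single bits:
  2*2 = 3,   2*4 = 8,   2*8 = 12,
  4*4 = 6,   4*8 = 11,  8*8 = 13,
and  1*x = x (identity), k*l = l*k (commutative).
Pairwise Nim products:
  1 * 1 = 1
  1 * 2 = 2
  1 * 8 = 8
  2 * 1 = 2
  2 * 2 = 3
  2 * 8 = 12
XOR them: 1 XOR 2 XOR 8 XOR 2 XOR 3 XOR 12 = 6.
Result: 3 * 11 = 6 (in Nim).

6


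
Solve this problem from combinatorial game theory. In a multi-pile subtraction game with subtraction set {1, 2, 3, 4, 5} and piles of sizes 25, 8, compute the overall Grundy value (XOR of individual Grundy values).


Subtraction set: {1, 2, 3, 4, 5}
For this subtraction set, G(n) = n mod 6 (period = max + 1 = 6).
Pile 1 (size 25): G(25) = 25 mod 6 = 1
Pile 2 (size 8): G(8) = 8 mod 6 = 2
Total Grundy value = XOR of all: 1 XOR 2 = 3

3


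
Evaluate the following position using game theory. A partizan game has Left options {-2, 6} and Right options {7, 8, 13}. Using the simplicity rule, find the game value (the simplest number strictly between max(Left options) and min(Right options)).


Left options: {-2, 6}, max = 6
Right options: {7, 8, 13}, min = 7
All options are numbers and max(Left) < min(Right), so by the simplicity theorem the value is the simplest (earliest-born) number strictly between 6 and 7.
No integer lies strictly between 6 and 7, so the value is the dyadic rational m/2^k in the interval with the smallest k (then m odd); search k = 1, 2, ...:
Denominator 2: 13/2 lies strictly between 6 and 7 -- found.
The simplest number in the interval is 13/2.
Game value = 13/2

13/2


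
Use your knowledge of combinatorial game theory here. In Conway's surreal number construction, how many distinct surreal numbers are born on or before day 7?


Day 0: {|} = 0 is born. Count = 1.
Day n: the number of surreal numbers born by day n is 2^(n+1) - 1.
By day 0: 2^1 - 1 = 1
By day 1: 2^2 - 1 = 3
By day 2: 2^3 - 1 = 7
By day 3: 2^4 - 1 = 15
By day 4: 2^5 - 1 = 31
By day 5: 2^6 - 1 = 63
By day 6: 2^7 - 1 = 127
By day 7: 2^8 - 1 = 255
By day 7: 255 surreal numbers.

255


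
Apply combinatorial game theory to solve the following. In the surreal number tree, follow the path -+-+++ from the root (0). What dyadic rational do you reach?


Sign expansion: -+-+++
Rule: track bounds (lo, hi), initially (-inf, +inf). On '+', the current value becomes lo and we move to the simplest number in (value, hi): value + 1 if hi = +inf, otherwise the midpoint (value + hi)/2. On '-', the current value becomes hi and we move to value - 1 if lo = -inf, otherwise the midpoint (lo + value)/2.
Start at 0.
Step 1: sign = -, move left. Bounds: (-inf, 0). Value = -1
Step 2: sign = +, move right. Bounds: (-1, 0). Value = -1/2
Step 3: sign = -, move left. Bounds: (-1, -1/2). Value = -3/4
Step 4: sign = +, move right. Bounds: (-3/4, -1/2). Value = -5/8
Step 5: sign = +, move right. Bounds: (-5/8, -1/2). Value = -9/16
Step 6: sign = +, move right. Bounds: (-9/16, -1/2). Value = -17/32
The surreal number with sign expansion -+-+++ is -17/32.

-17/32


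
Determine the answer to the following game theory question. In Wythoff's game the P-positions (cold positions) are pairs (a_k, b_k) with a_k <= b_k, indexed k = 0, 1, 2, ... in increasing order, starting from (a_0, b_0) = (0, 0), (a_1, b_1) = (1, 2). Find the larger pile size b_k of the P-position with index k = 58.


By Wythoff's theorem, a_k = floor(k * phi) and b_k = floor(k * phi^2) = a_k + k, where phi = (1 + sqrt(5))/2 is the golden ratio.
phi = (1 + sqrt(5))/2 = 1.618034
phi^2 = phi + 1 = 2.618034
k = 58
k * phi^2 = 58 * 2.618034 = 151.845971
b_58 = floor(k * phi^2) = 151 (check: a_58 + k = 93 + 58 = 151)

151


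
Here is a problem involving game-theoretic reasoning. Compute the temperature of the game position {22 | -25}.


The game is {22 | -25}, a switch {a | b} with numbers a > b.
Cooling {a | b} by t gives {a - t | b + t}, which stops being hot when a - t = b + t, i.e. at t = (a - b)/2. So the temperature of a switch is (a - b)/2.
Temperature = (Left option - Right option) / 2
= (22 - (-25)) / 2
= 47 / 2
= 47/2

47/2


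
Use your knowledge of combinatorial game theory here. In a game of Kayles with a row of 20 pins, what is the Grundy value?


Kayles: a move removes 1 or 2 adjacent pins from a contiguous row.
Removing pins from a row of k leaves two independent rows (a, b) with a + b = k - 1 (one pin) or a + b = k - 2 (two pins); an end removal gives a = 0.
By Sprague-Grundy, G(k) = mex{ G(a) XOR G(b) } over all these splits. G(0) = 0.
G(1): splits (0,0):0^0=0 -> mex({0}) = 1
G(2): splits (0,1):0^1=1 (0,0):0^0=0 -> mex({0, 1}) = 2
G(3): splits (0,2):0^2=2 (1,1):1^1=0 (0,1):0^1=1 -> mex({0, 1, 2}) = 3
G(4): splits (0,3):0^3=3 (1,2):1^2=3 (0,2):0^2=2 (1,1):1^1=0 -> mex({0, 2, 3}) = 1
G(5): splits (0,4):0^1=1 (1,3):1^3=2 (2,2):2^2=0 (0,3):0^3=3 (1,2):1^2=3 -> mex({0, 1, 2, 3}) = 4
G(6) = mex({0, 1, 2, 4}) = 3
G(7) = mex({0, 1, 3, 4, 5}) = 2
G(8) = mex({0, 2, 3, 5, 6}) = 1
G(9) = mex({0, 1, 2, 3, 6, 7}) = 4
G(10) = mex({0, 1, 3, 4, 5, 7}) = 2
G(11) = mex({0, 1, 2, 3, 4, 5}) = 6
G(12) = mex({0, 1, 2, 3, 5, 6, 7}) = 4
G(13) = mex({0, 2, 3, 4, 6, 7}) = 1
G(14) = mex({0, 1, 4, 5, 6, 7}) = 2
G(15) = mex({0, 1, 2, 3, 4, 5, 6}) = 7
G(16) = mex({0, 2, 3, 5, 6, 7}) = 1
G(17) = mex({0, 1, 2, 3, 5, 6, 7}) = 4
G(18) = mex({0, 1, 2, 4, 5, 6}) = 3
G(19) = mex({0, 1, 3, 4, 5, 7}) = 2
G(20) = mex({0, 2, 3, 4, 5, 6, 7}) = 1
Therefore G(20) = 1.

1


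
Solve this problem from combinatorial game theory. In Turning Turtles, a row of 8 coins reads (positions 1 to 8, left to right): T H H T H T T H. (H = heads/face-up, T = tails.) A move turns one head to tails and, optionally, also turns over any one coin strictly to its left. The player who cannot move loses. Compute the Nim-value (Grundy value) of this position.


Coins: T H H T H T T H
Key fact: a single head at position k behaves exactly like a Nim heap of size k (turning it to T and optionally flipping a coin at j < k corresponds to moving the heap from k to j, or to 0), and heads combine as a disjunctive sum (two heads at the same place would cancel, matching j XOR j = 0). So the Nim-value is the XOR of the 1-indexed positions of the heads.
Face-up positions (1-indexed): [2, 3, 5, 8]
XOR 0 with 2: 0 XOR 2 = 2
XOR 2 with 3: 2 XOR 3 = 1
XOR 1 with 5: 1 XOR 5 = 4
XOR 4 with 8: 4 XOR 8 = 12
Nim-value = 12

12


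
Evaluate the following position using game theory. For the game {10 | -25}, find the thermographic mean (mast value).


Game = {10 | -25}, a switch {a | b} with numbers a > b.
Its thermograph has left wall a - t and right wall b + t, which meet at t = (a - b)/2, where both equal (a + b)/2. So the mast (mean value) is at (a + b)/2.
Mean = (10 + (-25))/2 = -15/2 = -15/2

-15/2


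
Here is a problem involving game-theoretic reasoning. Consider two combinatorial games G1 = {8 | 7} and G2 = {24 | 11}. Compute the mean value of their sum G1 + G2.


G1 = {8 | 7}, G2 = {24 | 11}
Each is a switch {a | b} with numbers a > b; its mean value is (a + b)/2, and mean value is additive over game sums: m(G1 + G2) = m(G1) + m(G2).
Mean of G1 = (8 + (7))/2 = 15/2 = 15/2
Mean of G2 = (24 + (11))/2 = 35/2 = 35/2
Mean of G1 + G2 = 15/2 + 35/2 = 25

25


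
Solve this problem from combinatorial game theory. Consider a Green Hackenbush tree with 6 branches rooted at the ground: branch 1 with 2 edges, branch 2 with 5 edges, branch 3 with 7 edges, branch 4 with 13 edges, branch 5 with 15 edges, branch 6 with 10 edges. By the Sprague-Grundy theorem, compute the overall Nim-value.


The tree has 6 branches from the ground vertex.
In Green Hackenbush, the Nim-value of a simple path of length k is k.
Branch 1: length 2, Nim-value = 2
Branch 2: length 5, Nim-value = 5
Branch 3: length 7, Nim-value = 7
Branch 4: length 13, Nim-value = 13
Branch 5: length 15, Nim-value = 15
Branch 6: length 10, Nim-value = 10
Total Nim-value = XOR of all branch values:
0 XOR 2 = 2
2 XOR 5 = 7
7 XOR 7 = 0
0 XOR 13 = 13
13 XOR 15 = 2
2 XOR 10 = 8
Nim-value of the tree = 8

8


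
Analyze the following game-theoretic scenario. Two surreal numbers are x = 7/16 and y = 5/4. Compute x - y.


x = 7/16, y = 5/4
Converting to common denominator: 16
x = 7/16, y = 20/16
x - y = 7/16 - 5/4 = -13/16

-13/16


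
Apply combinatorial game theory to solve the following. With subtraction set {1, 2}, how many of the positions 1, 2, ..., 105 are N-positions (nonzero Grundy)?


Subtraction set S = {1, 2}, so G(n) = n mod 3.
G(n) = 0 when n is a multiple of 3.
Multiples of 3 in [1, 105]: 35
N-positions (nonzero Grundy) = 105 - 35 = 70

70


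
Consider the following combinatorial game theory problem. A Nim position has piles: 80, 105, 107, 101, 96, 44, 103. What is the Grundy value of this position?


We need the XOR (exclusive or) of all pile sizes.
After XOR-ing pile 1 (size 80): 0 XOR 80 = 80
After XOR-ing pile 2 (size 105): 80 XOR 105 = 57
After XOR-ing pile 3 (size 107): 57 XOR 107 = 82
After XOR-ing pile 4 (size 101): 82 XOR 101 = 55
After XOR-ing pile 5 (size 96): 55 XOR 96 = 87
After XOR-ing pile 6 (size 44): 87 XOR 44 = 123
After XOR-ing pile 7 (size 103): 123 XOR 103 = 28
The Nim-value of this position is 28.

28


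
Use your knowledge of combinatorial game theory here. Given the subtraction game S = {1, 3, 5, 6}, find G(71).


The subtraction set is S = {1, 3, 5, 6}.
G(k) = mex{ G(k - s) : s in S, s <= k }. We compute iteratively: G(0) = 0.
G(1) = mex({0}) = 1
G(2) = mex({1}) = 0
G(3) = mex({0}) = 1
G(4) = mex({1}) = 0
G(5) = mex({0}) = 1
G(6) = mex({0, 1}) = 2
G(7) = mex({0, 1, 2}) = 3
G(8) = mex({0, 1, 3}) = 2
G(9) = mex({0, 1, 2}) = 3
G(10) = mex({0, 1, 3}) = 2
G(11) = mex({1, 2}) = 0
G(12) = mex({0, 2, 3}) = 1
G(13) = mex({1, 2, 3}) = 0
G(14) = mex({0, 2, 3}) = 1
G(15) = mex({1, 2, 3}) = 0
G(16) = mex({0, 2}) = 1
Observe that G(11)..G(16) = 0, 1, 0, 1, 0, 1 repeats G(0)..G(5) = 0, 1, 0, 1, 0, 1.
For k >= max(S) = 6, G(k) is determined by the previous 6 values G(k-6)..G(k-1); a window of 6 consecutive values has recurred shifted by 11, so by induction G(k + 11) = G(k) for all k >= 0: the sequence is periodic from the start with period 11.
One period: G(0..10) = 0, 1, 0, 1, 0, 1, 2, 3, 2, 3, 2.
71 mod 11 = 5, so G(71) = G(5) = 1.

1


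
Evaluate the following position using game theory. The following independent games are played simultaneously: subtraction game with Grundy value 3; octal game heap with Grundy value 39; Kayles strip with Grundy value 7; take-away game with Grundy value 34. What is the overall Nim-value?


By the Sprague-Grundy theorem, the Grundy value of a sum of games is the XOR of individual Grundy values.
subtraction game: Grundy value = 3. Running XOR: 0 XOR 3 = 3
octal game heap: Grundy value = 39. Running XOR: 3 XOR 39 = 36
Kayles strip: Grundy value = 7. Running XOR: 36 XOR 7 = 35
take-away game: Grundy value = 34. Running XOR: 35 XOR 34 = 1
The combined Grundy value is 1.

1


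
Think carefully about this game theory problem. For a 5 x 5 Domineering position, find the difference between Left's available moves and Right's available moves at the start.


Board is 5 x 5 (rows x cols).
Left (vertical) placements: (rows-1) * cols = 4 * 5 = 20
Right (horizontal) placements: rows * (cols-1) = 5 * 4 = 20
Advantage = Left - Right = 20 - 20 = 0

0


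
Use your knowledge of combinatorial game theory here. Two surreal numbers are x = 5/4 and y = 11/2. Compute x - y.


x = 5/4, y = 11/2
Converting to common denominator: 4
x = 5/4, y = 22/4
x - y = 5/4 - 11/2 = -17/4

-17/4


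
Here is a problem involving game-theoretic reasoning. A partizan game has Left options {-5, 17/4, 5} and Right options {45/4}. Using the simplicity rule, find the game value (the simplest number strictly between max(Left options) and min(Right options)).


Left options: {-5, 17/4, 5}, max = 5
Right options: {45/4}, min = 45/4
All options are numbers and max(Left) < min(Right), so by the simplicity theorem the value is the simplest (earliest-born) number strictly between 5 and 45/4.
Integers 6 through 11 all lie strictly between 5 and 45/4.
Among integers, the simplest (lowest birthday = smallest |n|; 0 is born on day 0, +-n on day n) is 6.
No non-integer in the interval can be simpler: if x is a non-integer in the interval, then floor(x) or ceil(x) also lies in the interval (the interval contains an integer), and both are proper prefixes of x's sign expansion, i.e. born earlier. So the game value is 6.
Game value = 6

6


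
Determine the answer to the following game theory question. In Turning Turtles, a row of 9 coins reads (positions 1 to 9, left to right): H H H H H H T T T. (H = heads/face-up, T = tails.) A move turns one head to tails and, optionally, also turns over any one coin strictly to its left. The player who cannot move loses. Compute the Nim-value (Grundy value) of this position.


Coins: H H H H H H T T T
Key fact: a single head at position k behaves exactly like a Nim heap of size k (turning it to T and optionally flipping a coin at j < k corresponds to moving the heap from k to j, or to 0), and heads combine as a disjunctive sum (two heads at the same place would cancel, matching j XOR j = 0). So the Nim-value is the XOR of the 1-indexed positions of the heads.
Face-up positions (1-indexed): [1, 2, 3, 4, 5, 6]
XOR 0 with 1: 0 XOR 1 = 1
XOR 1 with 2: 1 XOR 2 = 3
XOR 3 with 3: 3 XOR 3 = 0
XOR 0 with 4: 0 XOR 4 = 4
XOR 4 with 5: 4 XOR 5 = 1
XOR 1 with 6: 1 XOR 6 = 7
Nim-value = 7

7


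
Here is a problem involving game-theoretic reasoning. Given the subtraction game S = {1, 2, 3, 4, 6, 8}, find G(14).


The subtraction set is S = {1, 2, 3, 4, 6, 8}.
G(k) = mex{ G(k - s) : s in S, s <= k }. We compute iteratively: G(0) = 0.
G(1) = mex({0}) = 1
G(2) = mex({0, 1}) = 2
G(3) = mex({0, 1, 2}) = 3
G(4) = mex({0, 1, 2, 3}) = 4
G(5) = mex({1, 2, 3, 4}) = 0
G(6) = mex({0, 2, 3, 4}) = 1
G(7) = mex({0, 1, 3, 4}) = 2
G(8) = mex({0, 1, 2, 4}) = 3
G(9) = mex({0, 1, 2, 3}) = 4
G(10) = mex({1, 2, 3, 4}) = 0
G(11) = mex({0, 2, 3, 4}) = 1
G(12) = mex({0, 1, 3, 4}) = 2
Observe that G(5)..G(12) = 0, 1, 2, 3, 4, 0, 1, 2 repeats G(0)..G(7) = 0, 1, 2, 3, 4, 0, 1, 2.
For k >= max(S) = 8, G(k) is determined by the previous 8 values G(k-8)..G(k-1); a window of 8 consecutive values has recurred shifted by 5, so by induction G(k + 5) = G(k) for all k >= 0: the sequence is periodic from the start with period 5.
One period: G(0..4) = 0, 1, 2, 3, 4.
14 mod 5 = 4, so G(14) = G(4) = 4.

4


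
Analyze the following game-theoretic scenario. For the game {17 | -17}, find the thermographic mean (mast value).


Game = {17 | -17}, a switch {a | b} with numbers a > b.
Its thermograph has left wall a - t and right wall b + t, which meet at t = (a - b)/2, where both equal (a + b)/2. So the mast (mean value) is at (a + b)/2.
Mean = (17 + (-17))/2 = 0/2 = 0

0


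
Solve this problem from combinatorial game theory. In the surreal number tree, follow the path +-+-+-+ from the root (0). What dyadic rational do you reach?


Sign expansion: +-+-+-+
Rule: track bounds (lo, hi), initially (-inf, +inf). On '+', the current value becomes lo and we move to the simplest number in (value, hi): value + 1 if hi = +inf, otherwise the midpoint (value + hi)/2. On '-', the current value becomes hi and we move to value - 1 if lo = -inf, otherwise the midpoint (lo + value)/2.
Start at 0.
Step 1: sign = +, move right. Bounds: (0, +inf). Value = 1
Step 2: sign = -, move left. Bounds: (0, 1). Value = 1/2
Step 3: sign = +, move right. Bounds: (1/2, 1). Value = 3/4
Step 4: sign = -, move left. Bounds: (1/2, 3/4). Value = 5/8
Step 5: sign = +, move right. Bounds: (5/8, 3/4). Value = 11/16
Step 6: sign = -, move left. Bounds: (5/8, 11/16). Value = 21/32
Step 7: sign = +, move right. Bounds: (21/32, 11/16). Value = 43/64
The surreal number with sign expansion +-+-+-+ is 43/64.

43/64


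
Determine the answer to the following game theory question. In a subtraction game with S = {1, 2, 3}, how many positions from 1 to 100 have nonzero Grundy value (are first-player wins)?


Subtraction set S = {1, 2, 3}, so G(n) = n mod 4.
G(n) = 0 when n is a multiple of 4.
Multiples of 4 in [1, 100]: 25
N-positions (nonzero Grundy) = 100 - 25 = 75

75


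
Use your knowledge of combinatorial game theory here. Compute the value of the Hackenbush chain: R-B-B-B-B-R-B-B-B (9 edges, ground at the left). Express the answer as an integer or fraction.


Edges (from ground): R-B-B-B-B-R-B-B-B
By Berlekamp's sign-expansion rule, a Blue-Red Hackenbush stalk has the value of the surreal number whose sign sequence is the edge sequence with B -> + and R -> -.
Sign sequence: -++++-+++
Trace the sign expansion in the surreal number tree, starting from 0:
Edge 1: R (sign -) -> bounds (-inf, 0), value = -1
Edge 2: B (sign +) -> bounds (-1, 0), value = -1/2
Edge 3: B (sign +) -> bounds (-1/2, 0), value = -1/4
Edge 4: B (sign +) -> bounds (-1/4, 0), value = -1/8
Edge 5: B (sign +) -> bounds (-1/8, 0), value = -1/16
Edge 6: R (sign -) -> bounds (-1/8, -1/16), value = -3/32
Edge 7: B (sign +) -> bounds (-3/32, -1/16), value = -5/64
Edge 8: B (sign +) -> bounds (-5/64, -1/16), value = -9/128
Edge 9: B (sign +) -> bounds (-9/128, -1/16), value = -17/256
Game value = -17/256

-17/256


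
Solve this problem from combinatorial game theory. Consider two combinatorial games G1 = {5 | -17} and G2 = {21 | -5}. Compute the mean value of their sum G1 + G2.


G1 = {5 | -17}, G2 = {21 | -5}
Each is a switch {a | b} with numbers a > b; its mean value is (a + b)/2, and mean value is additive over game sums: m(G1 + G2) = m(G1) + m(G2).
Mean of G1 = (5 + (-17))/2 = -12/2 = -6
Mean of G2 = (21 + (-5))/2 = 16/2 = 8
Mean of G1 + G2 = -6 + 8 = 2

2


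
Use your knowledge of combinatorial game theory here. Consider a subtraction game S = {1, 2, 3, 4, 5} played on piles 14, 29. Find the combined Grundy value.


Subtraction set: {1, 2, 3, 4, 5}
For this subtraction set, G(n) = n mod 6 (period = max + 1 = 6).
Pile 1 (size 14): G(14) = 14 mod 6 = 2
Pile 2 (size 29): G(29) = 29 mod 6 = 5
Total Grundy value = XOR of all: 2 XOR 5 = 7

7


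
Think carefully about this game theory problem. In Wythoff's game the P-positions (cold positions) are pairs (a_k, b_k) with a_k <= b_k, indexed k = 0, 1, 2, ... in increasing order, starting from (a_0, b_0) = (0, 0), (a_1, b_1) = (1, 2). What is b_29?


By Wythoff's theorem, a_k = floor(k * phi) and b_k = floor(k * phi^2) = a_k + k, where phi = (1 + sqrt(5))/2 is the golden ratio.
phi = (1 + sqrt(5))/2 = 1.618034
phi^2 = phi + 1 = 2.618034
k = 29
k * phi^2 = 29 * 2.618034 = 75.922986
b_29 = floor(k * phi^2) = 75 (check: a_29 + k = 46 + 29 = 75)

75


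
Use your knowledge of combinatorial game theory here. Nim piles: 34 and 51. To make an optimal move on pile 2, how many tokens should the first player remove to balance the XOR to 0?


Piles: 34 and 51
Current XOR: 34 XOR 51 = 17 (non-zero, so this is an N-position).
To make the XOR zero, we need to find a move that balances the piles.
For pile 2 (size 51): target = 51 XOR 17 = 34
We reduce pile 2 from 51 to 34.
Tokens removed: 51 - 34 = 17
Verification: 34 XOR 34 = 0

17


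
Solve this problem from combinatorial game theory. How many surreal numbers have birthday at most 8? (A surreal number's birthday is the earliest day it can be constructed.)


Day 0: {|} = 0 is born. Count = 1.
Day n: the number of surreal numbers born by day n is 2^(n+1) - 1.
By day 0: 2^1 - 1 = 1
By day 1: 2^2 - 1 = 3
By day 2: 2^3 - 1 = 7
By day 3: 2^4 - 1 = 15
By day 4: 2^5 - 1 = 31
By day 5: 2^6 - 1 = 63
By day 6: 2^7 - 1 = 127
By day 7: 2^8 - 1 = 255
By day 8: 2^9 - 1 = 511
By day 8: 511 surreal numbers.

511


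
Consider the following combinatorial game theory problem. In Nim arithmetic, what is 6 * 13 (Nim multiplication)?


Nim multiplication is bilinear over XOR: (u XOR v) * w = (u*w) XOR (v*w).
So we split each operand into its bit components and XOR the pairwise Nim products.
6 = 2 + 4 (as XOR of powers of 2).
13 = 1 + 4 + 8 (as XOR of powers of 2).
Using the standard Nim-product table on single bits:
  2*2 = 3,   2*4 = 8,   2*8 = 12,
  4*4 = 6,   4*8 = 11,  8*8 = 13,
and  1*x = x (identity), k*l = l*k (commutative).
Pairwise Nim products:
  2 * 1 = 2
  2 * 4 = 8
  2 * 8 = 12
  4 * 1 = 4
  4 * 4 = 6
  4 * 8 = 11
XOR them: 2 XOR 8 XOR 12 XOR 4 XOR 6 XOR 11 = 15.
Result: 6 * 13 = 15 (in Nim).

15


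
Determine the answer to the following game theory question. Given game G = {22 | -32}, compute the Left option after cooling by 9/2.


Original game: {22 | -32} (a switch {a | b} with a > b).
Cooling by t (for t below the temperature (a - b)/2 = 27) taxes each move by t: {a | b} cooled by t is {a - t | b + t}.
Cooling amount: t = 9/2
Cooled Left option: 22 - 9/2 = 35/2
Cooled Right option: -32 + 9/2 = -55/2
Cooled game: {35/2 | -55/2}
Left option = 35/2

35/2


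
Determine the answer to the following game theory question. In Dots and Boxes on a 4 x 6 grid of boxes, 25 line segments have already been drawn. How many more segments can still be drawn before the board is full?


Grid: 4 x 6 boxes, i.e. 5 rows and 7 columns of dots.
Horizontal edges: (rows + 1) * cols = 5 * 6 = 30
Vertical edges: rows * (cols + 1) = 4 * 7 = 28
Total edges: 30 + 28 = 58
Edges drawn: 25
Remaining: 58 - 25 = 33

33


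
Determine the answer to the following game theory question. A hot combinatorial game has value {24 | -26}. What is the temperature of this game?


The game is {24 | -26}, a switch {a | b} with numbers a > b.
Cooling {a | b} by t gives {a - t | b + t}, which stops being hot when a - t = b + t, i.e. at t = (a - b)/2. So the temperature of a switch is (a - b)/2.
Temperature = (Left option - Right option) / 2
= (24 - (-26)) / 2
= 50 / 2
= 25

25


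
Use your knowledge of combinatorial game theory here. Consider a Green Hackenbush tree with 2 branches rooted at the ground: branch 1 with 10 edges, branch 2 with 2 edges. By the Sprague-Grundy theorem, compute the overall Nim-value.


The tree has 2 branches from the ground vertex.
In Green Hackenbush, the Nim-value of a simple path of length k is k.
Branch 1: length 10, Nim-value = 10
Branch 2: length 2, Nim-value = 2
Total Nim-value = XOR of all branch values:
0 XOR 10 = 10
10 XOR 2 = 8
Nim-value of the tree = 8

8


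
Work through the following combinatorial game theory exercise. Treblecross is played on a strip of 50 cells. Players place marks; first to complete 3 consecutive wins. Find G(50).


Treblecross: place X on empty cells; 3-in-a-row wins.
Playing within two cells of an existing X lets the opponent win at once, so sensible play treats the cells i-2..i+2 around each X as dead. The player left with no safe cell loses, so this is a normal-play take-away game on strips of safe cells.
Placing X at cell i (0-indexed) of a strip of k safe cells leaves independent strips of sizes max(0, i-2) and max(0, k-i-3). Hence G(k) = mex{ G(max(0,i-2)) XOR G(max(0,k-i-3)) : 0 <= i < k }, with G(0) = 0.
G(1): splits (0,0):0^0=0 -> mex({0}) = 1
G(2): splits (0,0):0^0=0 -> mex({0}) = 1
G(3): splits (0,0):0^0=0 -> mex({0}) = 1
G(4): splits (0,1):0^1=1 (0,0):0^0=0 -> mex({0, 1}) = 2
G(5): splits (0,2):0^1=1 (0,1):0^1=1 (0,0):0^0=0 -> mex({0, 1}) = 2
G(6) = mex({1}) = 0
G(7) = mex({0, 1, 2}) = 3
G(8) = mex({0, 1, 2}) = 3
G(9) = mex({0, 2}) = 1
G(10) = mex({0, 2, 3}) = 1
G(11) = mex({0, 3}) = 1
G(12) = mex({1, 3}) = 0
G(13) = mex({0, 1, 2, 3}) = 4
G(14) = mex({0, 1, 2}) = 3
G(15) = mex({0, 1, 2}) = 3
G(16) = mex({0, 1, 2, 4}) = 3
G(17) = mex({0, 1, 3, 4}) = 2
G(18) = mex({0, 1, 3, 4}) = 2
G(19) = mex({0, 1, 3, 5}) = 2
G(20) = mex({0, 1, 2, 3, 5}) = 4
G(21) = mex({0, 1, 2, 3, 5}) = 4
G(22) = mex({1, 2, 6}) = 0
G(23) = mex({0, 1, 2, 3, 4, 6}) = 5
G(24) = mex({0, 1, 2, 3, 4}) = 5
G(25) = mex({0, 1, 3, 4, 7}) = 2
G(26) = mex({0, 1, 3, 4, 5, 7}) = 2
G(27) = mex({0, 1, 3, 5}) = 2
G(28) = mex({0, 1, 2, 5}) = 3
G(29) = mex({0, 1, 2, 4, 5, 6}) = 3
G(30) = mex({1, 2, 4, 6}) = 0
G(31) = mex({0, 1, 2, 3, 4, 6}) = 5
G(32) = mex({1, 2, 3, 4, 7}) = 0
G(33) = mex({0, 3, 7}) = 1
G(34) = mex({0, 2, 3, 5, 7}) = 1
G(35) = mex({0, 2, 3, 5, 6}) = 1
G(36) = mex({0, 1, 2, 5, 6}) = 3
G(37) = mex({0, 1, 2, 4, 5, 6}) = 3
G(38) = mex({0, 1, 2, 4}) = 3
G(39) = mex({0, 1, 2, 3, 4, 7}) = 5
G(40) = mex({0, 1, 2, 3, 4, 5, 7}) = 6
G(41) = mex({0, 1, 2, 3, 5, 7}) = 4
G(42) = mex({0, 1, 2, 3, 5, 6, 7}) = 4
G(43) = mex({0, 2, 3, 5, 6}) = 1
G(44) = mex({1, 2, 3, 4, 5, 6}) = 0
G(45) = mex({0, 1, 2, 3, 4, 6, 7}) = 5
G(46) = mex({0, 1, 2, 3, 4, 7}) = 5
G(47) = mex({0, 1, 2, 3, 4, 5, 7}) = 6
G(48) = mex({0, 1, 2, 3, 4, 5, 7}) = 6
G(49) = mex({0, 1, 3, 4, 5, 7}) = 2
G(50) = mex({0, 1, 2, 3, 4, 5, 6}) = 7
Therefore G(50) = 7.

7


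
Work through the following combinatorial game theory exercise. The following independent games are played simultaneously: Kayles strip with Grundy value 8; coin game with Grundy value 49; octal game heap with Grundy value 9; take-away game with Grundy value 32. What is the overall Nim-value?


By the Sprague-Grundy theorem, the Grundy value of a sum of games is the XOR of individual Grundy values.
Kayles strip: Grundy value = 8. Running XOR: 0 XOR 8 = 8
coin game: Grundy value = 49. Running XOR: 8 XOR 49 = 57
octal game heap: Grundy value = 9. Running XOR: 57 XOR 9 = 48
take-away game: Grundy value = 32. Running XOR: 48 XOR 32 = 16
The combined Grundy value is 16.

16


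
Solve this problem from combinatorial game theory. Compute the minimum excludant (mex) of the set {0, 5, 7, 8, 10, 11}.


Set = {0, 5, 7, 8, 10, 11}
0 is in the set.
1 is NOT in the set. This is the mex.
mex = 1

1


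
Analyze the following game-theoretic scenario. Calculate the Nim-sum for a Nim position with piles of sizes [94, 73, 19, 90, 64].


We need the XOR (exclusive or) of all pile sizes.
After XOR-ing pile 1 (size 94): 0 XOR 94 = 94
After XOR-ing pile 2 (size 73): 94 XOR 73 = 23
After XOR-ing pile 3 (size 19): 23 XOR 19 = 4
After XOR-ing pile 4 (size 90): 4 XOR 90 = 94
After XOR-ing pile 5 (size 64): 94 XOR 64 = 30
The Nim-value of this position is 30.

30


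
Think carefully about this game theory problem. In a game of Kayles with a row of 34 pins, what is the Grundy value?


Kayles: a move removes 1 or 2 adjacent pins from a contiguous row.
Removing pins from a row of k leaves two independent rows (a, b) with a + b = k - 1 (one pin) or a + b = k - 2 (two pins); an end removal gives a = 0.
By Sprague-Grundy, G(k) = mex{ G(a) XOR G(b) } over all these splits. G(0) = 0.
G(1): splits (0,0):0^0=0 -> mex({0}) = 1
G(2): splits (0,1):0^1=1 (0,0):0^0=0 -> mex({0, 1}) = 2
G(3): splits (0,2):0^2=2 (1,1):1^1=0 (0,1):0^1=1 -> mex({0, 1, 2}) = 3
G(4): splits (0,3):0^3=3 (1,2):1^2=3 (0,2):0^2=2 (1,1):1^1=0 -> mex({0, 2, 3}) = 1
G(5): splits (0,4):0^1=1 (1,3):1^3=2 (2,2):2^2=0 (0,3):0^3=3 (1,2):1^2=3 -> mex({0, 1, 2, 3}) = 4
G(6) = mex({0, 1, 2, 4}) = 3
G(7) = mex({0, 1, 3, 4, 5}) = 2
G(8) = mex({0, 2, 3, 5, 6}) = 1
G(9) = mex({0, 1, 2, 3, 6, 7}) = 4
G(10) = mex({0, 1, 3, 4, 5, 7}) = 2
G(11) = mex({0, 1, 2, 3, 4, 5}) = 6
G(12) = mex({0, 1, 2, 3, 5, 6, 7}) = 4
G(13) = mex({0, 2, 3, 4, 6, 7}) = 1
G(14) = mex({0, 1, 4, 5, 6, 7}) = 2
G(15) = mex({0, 1, 2, 3, 4, 5, 6}) = 7
G(16) = mex({0, 2, 3, 5, 6, 7}) = 1
G(17) = mex({0, 1, 2, 3, 5, 6, 7}) = 4
G(18) = mex({0, 1, 2, 4, 5, 6}) = 3
G(19) = mex({0, 1, 3, 4, 5, 7}) = 2
G(20) = mex({0, 2, 3, 4, 5, 6, 7}) = 1
G(21) = mex({0, 1, 2, 3, 5, 6, 7}) = 4
G(22) = mex({0, 1, 2, 3, 4, 5, 7}) = 6
G(23) = mex({0, 1, 2, 3, 4, 5, 6}) = 7
G(24) = mex({0, 1, 2, 3, 5, 6, 7}) = 4
G(25) = mex({0, 2, 3, 4, 6, 7}) = 1
G(26) = mex({0, 1, 3, 4, 5, 6, 7}) = 2
G(27) = mex({0, 1, 2, 3, 4, 5, 6, 7}) = 8
G(28) = mex({0, 1, 2, 3, 4, 6, 7, 8}) = 5
G(29) = mex({0, 1, 2, 3, 5, 6, 7, 8, 9}) = 4
G(30) = mex({0, 1, 2, 3, 4, 5, 6, 9, 10}) = 7
G(31) = mex({0, 1, 3, 4, 5, 7, 10, 11}) = 2
G(32) = mex({0, 2, 3, 4, 5, 6, 7, 9, 11}) = 1
G(33) = mex({0, 1, 2, 3, 4, 5, 6, 7, 9, 12}) = 8
G(34) = mex({0, 1, 2, 3, 4, 5, 7, 8, 11, 12}) = 6
Therefore G(34) = 6.

6


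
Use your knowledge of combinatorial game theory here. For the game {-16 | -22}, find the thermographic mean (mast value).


Game = {-16 | -22}, a switch {a | b} with numbers a > b.
Its thermograph has left wall a - t and right wall b + t, which meet at t = (a - b)/2, where both equal (a + b)/2. So the mast (mean value) is at (a + b)/2.
Mean = (-16 + (-22))/2 = -38/2 = -19

-19


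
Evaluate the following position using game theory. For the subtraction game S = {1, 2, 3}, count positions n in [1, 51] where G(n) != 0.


Subtraction set S = {1, 2, 3}, so G(n) = n mod 4.
G(n) = 0 when n is a multiple of 4.
Multiples of 4 in [1, 51]: 12
N-positions (nonzero Grundy) = 51 - 12 = 39

39


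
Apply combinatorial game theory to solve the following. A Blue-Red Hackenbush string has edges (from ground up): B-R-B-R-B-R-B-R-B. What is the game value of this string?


Edges (from ground): B-R-B-R-B-R-B-R-B
By Berlekamp's sign-expansion rule, a Blue-Red Hackenbush stalk has the value of the surreal number whose sign sequence is the edge sequence with B -> + and R -> -.
Sign sequence: +-+-+-+-+
Trace the sign expansion in the surreal number tree, starting from 0:
Edge 1: B (sign +) -> bounds (0, +inf), value = 1
Edge 2: R (sign -) -> bounds (0, 1), value = 1/2
Edge 3: B (sign +) -> bounds (1/2, 1), value = 3/4
Edge 4: R (sign -) -> bounds (1/2, 3/4), value = 5/8
Edge 5: B (sign +) -> bounds (5/8, 3/4), value = 11/16
Edge 6: R (sign -) -> bounds (5/8, 11/16), value = 21/32
Edge 7: B (sign +) -> bounds (21/32, 11/16), value = 43/64
Edge 8: R (sign -) -> bounds (21/32, 43/64), value = 85/128
Edge 9: B (sign +) -> bounds (85/128, 43/64), value = 171/256
Game value = 171/256

171/256
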